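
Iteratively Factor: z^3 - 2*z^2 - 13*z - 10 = (z - 5)*(z^2 + 3*z + 2) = (z - 5)*(z + 2)*(z + 1)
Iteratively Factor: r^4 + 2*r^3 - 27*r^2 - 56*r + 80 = (r + 4)*(r^3 - 2*r^2 - 19*r + 20) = (r - 1)*(r + 4)*(r^2 - r - 20) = (r - 5)*(r - 1)*(r + 4)*(r + 4)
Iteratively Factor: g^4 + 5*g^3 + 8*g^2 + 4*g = (g + 2)*(g^3 + 3*g^2 + 2*g) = g*(g + 2)*(g^2 + 3*g + 2) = g*(g + 1)*(g + 2)*(g + 2)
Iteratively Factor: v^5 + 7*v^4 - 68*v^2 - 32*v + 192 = (v - 2)*(v^4 + 9*v^3 + 18*v^2 - 32*v - 96) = (v - 2)*(v + 3)*(v^3 + 6*v^2 - 32) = (v - 2)*(v + 3)*(v + 4)*(v^2 + 2*v - 8) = (v - 2)*(v + 3)*(v + 4)^2*(v - 2)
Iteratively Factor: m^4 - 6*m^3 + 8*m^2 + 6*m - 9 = (m - 3)*(m^3 - 3*m^2 - m + 3) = (m - 3)^2*(m^2 - 1) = (m - 3)^2*(m - 1)*(m + 1)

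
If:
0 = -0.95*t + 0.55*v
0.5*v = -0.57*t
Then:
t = 0.00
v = 0.00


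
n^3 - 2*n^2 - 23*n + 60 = (n - 4)*(n - 3)*(n + 5)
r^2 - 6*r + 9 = (r - 3)^2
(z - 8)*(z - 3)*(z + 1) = z^3 - 10*z^2 + 13*z + 24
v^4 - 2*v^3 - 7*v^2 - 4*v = v*(v - 4)*(v + 1)^2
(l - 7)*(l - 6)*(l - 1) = l^3 - 14*l^2 + 55*l - 42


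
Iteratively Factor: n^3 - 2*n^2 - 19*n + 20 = (n - 1)*(n^2 - n - 20) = (n - 1)*(n + 4)*(n - 5)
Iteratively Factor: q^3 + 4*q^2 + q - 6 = (q + 2)*(q^2 + 2*q - 3) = (q - 1)*(q + 2)*(q + 3)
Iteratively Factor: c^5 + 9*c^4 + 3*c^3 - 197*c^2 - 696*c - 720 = (c + 3)*(c^4 + 6*c^3 - 15*c^2 - 152*c - 240) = (c + 3)*(c + 4)*(c^3 + 2*c^2 - 23*c - 60) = (c + 3)*(c + 4)^2*(c^2 - 2*c - 15) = (c + 3)^2*(c + 4)^2*(c - 5)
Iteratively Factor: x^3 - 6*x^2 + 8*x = (x - 2)*(x^2 - 4*x) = (x - 4)*(x - 2)*(x)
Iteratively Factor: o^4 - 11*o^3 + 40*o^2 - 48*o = (o)*(o^3 - 11*o^2 + 40*o - 48) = o*(o - 4)*(o^2 - 7*o + 12) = o*(o - 4)*(o - 3)*(o - 4)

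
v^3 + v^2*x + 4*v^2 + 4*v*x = v*(v + 4)*(v + x)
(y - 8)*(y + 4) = y^2 - 4*y - 32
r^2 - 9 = (r - 3)*(r + 3)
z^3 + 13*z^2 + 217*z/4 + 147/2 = (z + 7/2)^2*(z + 6)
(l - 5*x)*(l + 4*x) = l^2 - l*x - 20*x^2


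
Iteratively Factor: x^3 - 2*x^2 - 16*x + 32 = (x - 4)*(x^2 + 2*x - 8) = (x - 4)*(x + 4)*(x - 2)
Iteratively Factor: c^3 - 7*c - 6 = (c + 2)*(c^2 - 2*c - 3) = (c - 3)*(c + 2)*(c + 1)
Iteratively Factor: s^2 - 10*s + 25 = (s - 5)*(s - 5)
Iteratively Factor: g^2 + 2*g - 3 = (g + 3)*(g - 1)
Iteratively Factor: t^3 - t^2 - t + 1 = (t - 1)*(t^2 - 1) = (t - 1)*(t + 1)*(t - 1)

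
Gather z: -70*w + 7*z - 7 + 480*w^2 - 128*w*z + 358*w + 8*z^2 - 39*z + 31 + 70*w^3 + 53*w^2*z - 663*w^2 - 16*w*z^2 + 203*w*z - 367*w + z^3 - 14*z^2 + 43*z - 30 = 70*w^3 - 183*w^2 - 79*w + z^3 + z^2*(-16*w - 6) + z*(53*w^2 + 75*w + 11) - 6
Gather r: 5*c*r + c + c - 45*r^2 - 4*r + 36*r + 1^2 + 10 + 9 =2*c - 45*r^2 + r*(5*c + 32) + 20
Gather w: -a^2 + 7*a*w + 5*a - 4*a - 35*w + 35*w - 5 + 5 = -a^2 + 7*a*w + a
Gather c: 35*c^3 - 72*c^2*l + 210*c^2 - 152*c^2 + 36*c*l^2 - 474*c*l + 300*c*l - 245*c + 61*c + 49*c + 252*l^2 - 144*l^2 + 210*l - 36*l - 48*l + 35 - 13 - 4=35*c^3 + c^2*(58 - 72*l) + c*(36*l^2 - 174*l - 135) + 108*l^2 + 126*l + 18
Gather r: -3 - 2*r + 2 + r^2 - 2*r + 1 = r^2 - 4*r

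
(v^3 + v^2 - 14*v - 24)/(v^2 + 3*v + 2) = (v^2 - v - 12)/(v + 1)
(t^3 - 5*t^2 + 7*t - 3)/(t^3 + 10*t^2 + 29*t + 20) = (t^3 - 5*t^2 + 7*t - 3)/(t^3 + 10*t^2 + 29*t + 20)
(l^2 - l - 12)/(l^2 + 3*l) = (l - 4)/l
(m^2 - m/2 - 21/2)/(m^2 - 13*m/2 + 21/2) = (m + 3)/(m - 3)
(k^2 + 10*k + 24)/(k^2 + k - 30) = (k + 4)/(k - 5)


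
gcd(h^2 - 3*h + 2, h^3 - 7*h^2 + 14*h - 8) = h^2 - 3*h + 2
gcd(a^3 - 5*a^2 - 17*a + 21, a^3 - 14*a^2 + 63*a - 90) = 1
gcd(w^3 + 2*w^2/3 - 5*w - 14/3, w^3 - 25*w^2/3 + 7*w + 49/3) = w^2 - 4*w/3 - 7/3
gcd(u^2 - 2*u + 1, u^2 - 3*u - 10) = 1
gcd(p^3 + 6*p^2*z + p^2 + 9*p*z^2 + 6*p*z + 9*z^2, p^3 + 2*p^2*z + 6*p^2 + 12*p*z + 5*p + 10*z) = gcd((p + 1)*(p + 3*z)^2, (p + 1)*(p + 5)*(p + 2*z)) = p + 1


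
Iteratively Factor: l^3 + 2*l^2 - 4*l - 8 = (l + 2)*(l^2 - 4) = (l - 2)*(l + 2)*(l + 2)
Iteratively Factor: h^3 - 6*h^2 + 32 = (h - 4)*(h^2 - 2*h - 8) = (h - 4)*(h + 2)*(h - 4)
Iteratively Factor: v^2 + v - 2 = (v + 2)*(v - 1)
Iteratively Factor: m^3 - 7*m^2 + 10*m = (m - 5)*(m^2 - 2*m) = m*(m - 5)*(m - 2)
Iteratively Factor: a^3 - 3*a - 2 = (a - 2)*(a^2 + 2*a + 1) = (a - 2)*(a + 1)*(a + 1)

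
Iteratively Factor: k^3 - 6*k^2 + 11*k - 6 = (k - 1)*(k^2 - 5*k + 6) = (k - 3)*(k - 1)*(k - 2)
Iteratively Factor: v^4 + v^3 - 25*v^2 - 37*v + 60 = (v + 3)*(v^3 - 2*v^2 - 19*v + 20) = (v - 5)*(v + 3)*(v^2 + 3*v - 4) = (v - 5)*(v + 3)*(v + 4)*(v - 1)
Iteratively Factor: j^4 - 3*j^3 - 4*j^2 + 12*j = (j - 2)*(j^3 - j^2 - 6*j) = (j - 2)*(j + 2)*(j^2 - 3*j) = j*(j - 2)*(j + 2)*(j - 3)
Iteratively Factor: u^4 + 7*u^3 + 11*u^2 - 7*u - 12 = (u + 1)*(u^3 + 6*u^2 + 5*u - 12) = (u + 1)*(u + 4)*(u^2 + 2*u - 3) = (u - 1)*(u + 1)*(u + 4)*(u + 3)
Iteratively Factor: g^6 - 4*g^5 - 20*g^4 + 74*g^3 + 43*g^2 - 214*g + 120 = (g + 2)*(g^5 - 6*g^4 - 8*g^3 + 90*g^2 - 137*g + 60) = (g - 3)*(g + 2)*(g^4 - 3*g^3 - 17*g^2 + 39*g - 20) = (g - 3)*(g - 1)*(g + 2)*(g^3 - 2*g^2 - 19*g + 20) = (g - 3)*(g - 1)*(g + 2)*(g + 4)*(g^2 - 6*g + 5) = (g - 5)*(g - 3)*(g - 1)*(g + 2)*(g + 4)*(g - 1)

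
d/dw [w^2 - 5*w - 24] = 2*w - 5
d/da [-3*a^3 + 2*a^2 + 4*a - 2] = -9*a^2 + 4*a + 4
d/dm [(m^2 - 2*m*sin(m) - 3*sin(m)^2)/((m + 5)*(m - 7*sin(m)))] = ((-m - 5)*(7*cos(m) - 1)*(-m^2 + 2*m*sin(m) + 3*sin(m)^2) + (m - 7*sin(m))*(2*m + 10)*(-m*cos(m) + m - sin(m) - 3*sin(2*m)/2) + (m - 7*sin(m))*(-m^2 + 2*m*sin(m) + 3*sin(m)^2))/((m + 5)^2*(m - 7*sin(m))^2)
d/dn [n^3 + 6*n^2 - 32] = 3*n*(n + 4)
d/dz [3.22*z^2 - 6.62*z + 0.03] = 6.44*z - 6.62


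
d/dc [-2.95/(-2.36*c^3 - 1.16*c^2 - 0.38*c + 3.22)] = (-20.886*c^2 - 6.844*c - 1.121)/(2.36*c^3 + 1.16*c^2 + 0.38*c - 3.22)^2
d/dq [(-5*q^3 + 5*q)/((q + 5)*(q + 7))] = 5*(-q^4 - 24*q^3 - 106*q^2 + 35)/(q^4 + 24*q^3 + 214*q^2 + 840*q + 1225)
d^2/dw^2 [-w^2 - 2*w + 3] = -2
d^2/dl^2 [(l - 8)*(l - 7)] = 2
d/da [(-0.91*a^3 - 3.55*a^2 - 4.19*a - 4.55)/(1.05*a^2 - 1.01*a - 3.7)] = (-0.9555*a^4 + 1.8382*a^3 + 18.086*a^2 + 35.825*a + 10.9075)/(1.1025*a^4 - 2.121*a^3 - 6.7499*a^2 + 7.474*a + 13.69)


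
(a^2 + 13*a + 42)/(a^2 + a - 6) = (a^2 + 13*a + 42)/(a^2 + a - 6)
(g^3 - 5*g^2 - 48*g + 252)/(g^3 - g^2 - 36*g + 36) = (g^2 + g - 42)/(g^2 + 5*g - 6)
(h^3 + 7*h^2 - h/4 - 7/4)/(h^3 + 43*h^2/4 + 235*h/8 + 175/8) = 2*(4*h^2 - 1)/(8*h^2 + 30*h + 25)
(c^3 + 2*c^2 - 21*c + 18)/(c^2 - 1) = (c^2 + 3*c - 18)/(c + 1)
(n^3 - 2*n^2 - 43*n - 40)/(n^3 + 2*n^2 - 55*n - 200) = (n + 1)/(n + 5)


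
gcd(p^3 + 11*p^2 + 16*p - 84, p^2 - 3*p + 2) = p - 2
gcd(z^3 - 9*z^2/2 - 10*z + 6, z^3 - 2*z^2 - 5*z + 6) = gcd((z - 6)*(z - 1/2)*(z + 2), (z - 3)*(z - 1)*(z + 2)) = z + 2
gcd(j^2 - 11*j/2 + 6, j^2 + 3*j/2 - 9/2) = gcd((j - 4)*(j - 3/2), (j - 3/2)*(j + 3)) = j - 3/2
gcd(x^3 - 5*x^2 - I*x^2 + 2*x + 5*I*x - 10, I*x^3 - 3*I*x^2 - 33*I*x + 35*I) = 1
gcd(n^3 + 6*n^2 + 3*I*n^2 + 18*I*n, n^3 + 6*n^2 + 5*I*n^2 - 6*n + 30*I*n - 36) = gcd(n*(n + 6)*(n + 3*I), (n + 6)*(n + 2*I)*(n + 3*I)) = n^2 + n*(6 + 3*I) + 18*I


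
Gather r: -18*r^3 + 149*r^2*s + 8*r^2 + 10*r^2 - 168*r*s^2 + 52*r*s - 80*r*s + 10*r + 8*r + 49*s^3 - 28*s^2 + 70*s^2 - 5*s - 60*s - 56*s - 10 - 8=-18*r^3 + r^2*(149*s + 18) + r*(-168*s^2 - 28*s + 18) + 49*s^3 + 42*s^2 - 121*s - 18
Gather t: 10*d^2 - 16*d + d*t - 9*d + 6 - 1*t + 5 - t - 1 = 10*d^2 - 25*d + t*(d - 2) + 10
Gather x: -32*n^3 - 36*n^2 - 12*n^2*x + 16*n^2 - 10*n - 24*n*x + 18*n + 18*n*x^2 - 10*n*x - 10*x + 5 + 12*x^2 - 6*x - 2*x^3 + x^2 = -32*n^3 - 20*n^2 + 8*n - 2*x^3 + x^2*(18*n + 13) + x*(-12*n^2 - 34*n - 16) + 5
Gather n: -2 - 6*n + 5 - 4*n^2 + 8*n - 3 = -4*n^2 + 2*n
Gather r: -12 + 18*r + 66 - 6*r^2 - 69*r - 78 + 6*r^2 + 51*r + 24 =0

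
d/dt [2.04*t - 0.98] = 2.04000000000000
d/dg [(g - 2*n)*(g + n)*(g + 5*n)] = 3*g^2 + 8*g*n - 7*n^2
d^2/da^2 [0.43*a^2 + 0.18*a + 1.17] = 0.860000000000000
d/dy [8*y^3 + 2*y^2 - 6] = 4*y*(6*y + 1)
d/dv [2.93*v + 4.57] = 2.93000000000000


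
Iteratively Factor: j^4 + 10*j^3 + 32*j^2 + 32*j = (j + 4)*(j^3 + 6*j^2 + 8*j) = j*(j + 4)*(j^2 + 6*j + 8) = j*(j + 4)^2*(j + 2)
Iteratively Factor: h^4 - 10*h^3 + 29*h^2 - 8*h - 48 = (h - 4)*(h^3 - 6*h^2 + 5*h + 12) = (h - 4)^2*(h^2 - 2*h - 3) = (h - 4)^2*(h - 3)*(h + 1)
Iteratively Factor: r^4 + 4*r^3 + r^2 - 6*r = (r)*(r^3 + 4*r^2 + r - 6) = r*(r + 3)*(r^2 + r - 2) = r*(r + 2)*(r + 3)*(r - 1)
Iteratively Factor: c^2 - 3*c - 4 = (c - 4)*(c + 1)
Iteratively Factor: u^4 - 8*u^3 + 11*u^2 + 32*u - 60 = (u - 5)*(u^3 - 3*u^2 - 4*u + 12) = (u - 5)*(u - 2)*(u^2 - u - 6) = (u - 5)*(u - 3)*(u - 2)*(u + 2)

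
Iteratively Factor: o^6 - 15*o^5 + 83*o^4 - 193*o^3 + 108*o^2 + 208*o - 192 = (o - 4)*(o^5 - 11*o^4 + 39*o^3 - 37*o^2 - 40*o + 48) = (o - 4)*(o - 1)*(o^4 - 10*o^3 + 29*o^2 - 8*o - 48) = (o - 4)*(o - 1)*(o + 1)*(o^3 - 11*o^2 + 40*o - 48) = (o - 4)^2*(o - 1)*(o + 1)*(o^2 - 7*o + 12) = (o - 4)^3*(o - 1)*(o + 1)*(o - 3)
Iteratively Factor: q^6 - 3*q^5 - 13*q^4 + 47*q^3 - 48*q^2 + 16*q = (q - 4)*(q^5 + q^4 - 9*q^3 + 11*q^2 - 4*q) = (q - 4)*(q - 1)*(q^4 + 2*q^3 - 7*q^2 + 4*q) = q*(q - 4)*(q - 1)*(q^3 + 2*q^2 - 7*q + 4) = q*(q - 4)*(q - 1)*(q + 4)*(q^2 - 2*q + 1) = q*(q - 4)*(q - 1)^2*(q + 4)*(q - 1)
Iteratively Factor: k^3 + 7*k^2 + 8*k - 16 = (k + 4)*(k^2 + 3*k - 4) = (k + 4)^2*(k - 1)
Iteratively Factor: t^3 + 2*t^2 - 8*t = (t + 4)*(t^2 - 2*t) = t*(t + 4)*(t - 2)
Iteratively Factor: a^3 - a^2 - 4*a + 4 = (a - 2)*(a^2 + a - 2) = (a - 2)*(a + 2)*(a - 1)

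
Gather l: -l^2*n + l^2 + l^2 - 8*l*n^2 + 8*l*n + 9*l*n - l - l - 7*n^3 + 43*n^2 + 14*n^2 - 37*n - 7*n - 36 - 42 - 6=l^2*(2 - n) + l*(-8*n^2 + 17*n - 2) - 7*n^3 + 57*n^2 - 44*n - 84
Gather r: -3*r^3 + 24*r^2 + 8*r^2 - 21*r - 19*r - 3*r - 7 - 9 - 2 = -3*r^3 + 32*r^2 - 43*r - 18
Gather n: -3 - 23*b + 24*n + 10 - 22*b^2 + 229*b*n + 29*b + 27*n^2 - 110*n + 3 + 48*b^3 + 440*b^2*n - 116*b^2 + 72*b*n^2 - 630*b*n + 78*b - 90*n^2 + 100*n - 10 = 48*b^3 - 138*b^2 + 84*b + n^2*(72*b - 63) + n*(440*b^2 - 401*b + 14)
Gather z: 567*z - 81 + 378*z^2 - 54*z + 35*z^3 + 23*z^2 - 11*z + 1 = 35*z^3 + 401*z^2 + 502*z - 80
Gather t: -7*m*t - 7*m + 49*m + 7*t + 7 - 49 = 42*m + t*(7 - 7*m) - 42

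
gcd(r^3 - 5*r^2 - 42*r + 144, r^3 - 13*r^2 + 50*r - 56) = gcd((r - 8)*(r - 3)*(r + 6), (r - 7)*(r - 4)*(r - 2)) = 1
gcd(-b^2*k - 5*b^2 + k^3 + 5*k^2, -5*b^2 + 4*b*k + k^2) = b - k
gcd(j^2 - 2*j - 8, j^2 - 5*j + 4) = j - 4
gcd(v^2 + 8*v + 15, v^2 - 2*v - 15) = v + 3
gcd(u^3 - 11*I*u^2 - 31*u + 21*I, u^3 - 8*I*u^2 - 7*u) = u^2 - 8*I*u - 7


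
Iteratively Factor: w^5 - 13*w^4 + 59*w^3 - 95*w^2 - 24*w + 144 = (w - 4)*(w^4 - 9*w^3 + 23*w^2 - 3*w - 36) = (w - 4)*(w - 3)*(w^3 - 6*w^2 + 5*w + 12) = (w - 4)*(w - 3)*(w + 1)*(w^2 - 7*w + 12) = (w - 4)^2*(w - 3)*(w + 1)*(w - 3)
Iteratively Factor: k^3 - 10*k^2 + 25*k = (k - 5)*(k^2 - 5*k) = (k - 5)^2*(k)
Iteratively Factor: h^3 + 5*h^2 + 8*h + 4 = (h + 2)*(h^2 + 3*h + 2) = (h + 2)^2*(h + 1)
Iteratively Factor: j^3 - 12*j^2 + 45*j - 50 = (j - 2)*(j^2 - 10*j + 25) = (j - 5)*(j - 2)*(j - 5)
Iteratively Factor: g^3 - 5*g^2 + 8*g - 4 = (g - 2)*(g^2 - 3*g + 2) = (g - 2)^2*(g - 1)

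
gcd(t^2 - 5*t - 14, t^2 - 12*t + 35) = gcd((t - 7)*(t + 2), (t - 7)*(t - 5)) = t - 7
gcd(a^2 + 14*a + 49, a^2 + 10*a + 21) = a + 7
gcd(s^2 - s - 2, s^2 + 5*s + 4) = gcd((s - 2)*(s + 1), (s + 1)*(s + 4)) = s + 1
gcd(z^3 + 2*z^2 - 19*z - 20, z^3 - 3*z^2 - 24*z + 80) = z^2 + z - 20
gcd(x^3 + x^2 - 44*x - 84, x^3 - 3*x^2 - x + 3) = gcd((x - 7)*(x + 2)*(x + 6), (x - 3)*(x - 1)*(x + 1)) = 1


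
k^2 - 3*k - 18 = (k - 6)*(k + 3)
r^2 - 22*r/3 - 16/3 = (r - 8)*(r + 2/3)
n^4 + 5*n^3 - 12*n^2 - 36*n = n*(n - 3)*(n + 2)*(n + 6)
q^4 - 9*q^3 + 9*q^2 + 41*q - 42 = (q - 7)*(q - 3)*(q - 1)*(q + 2)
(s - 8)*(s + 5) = s^2 - 3*s - 40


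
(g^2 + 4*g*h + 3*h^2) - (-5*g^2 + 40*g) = 6*g^2 + 4*g*h - 40*g + 3*h^2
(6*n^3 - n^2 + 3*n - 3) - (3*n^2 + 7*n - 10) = 6*n^3 - 4*n^2 - 4*n + 7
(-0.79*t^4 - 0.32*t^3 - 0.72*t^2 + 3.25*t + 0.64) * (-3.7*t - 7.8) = 2.923*t^5 + 7.346*t^4 + 5.16*t^3 - 6.409*t^2 - 27.718*t - 4.992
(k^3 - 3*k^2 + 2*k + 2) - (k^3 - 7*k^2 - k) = 4*k^2 + 3*k + 2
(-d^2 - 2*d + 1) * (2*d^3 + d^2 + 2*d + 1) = -2*d^5 - 5*d^4 - 2*d^3 - 4*d^2 + 1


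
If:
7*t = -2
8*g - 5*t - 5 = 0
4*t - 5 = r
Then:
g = 25/56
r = -43/7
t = -2/7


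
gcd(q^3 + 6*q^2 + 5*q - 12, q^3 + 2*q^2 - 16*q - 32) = q + 4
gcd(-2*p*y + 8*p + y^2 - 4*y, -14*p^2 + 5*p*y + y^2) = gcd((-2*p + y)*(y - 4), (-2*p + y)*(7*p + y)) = -2*p + y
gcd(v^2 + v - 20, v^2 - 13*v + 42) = 1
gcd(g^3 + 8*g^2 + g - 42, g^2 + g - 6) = g^2 + g - 6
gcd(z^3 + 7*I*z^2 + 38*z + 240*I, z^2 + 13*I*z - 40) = z^2 + 13*I*z - 40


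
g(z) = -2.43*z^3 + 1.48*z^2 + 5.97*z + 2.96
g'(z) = -7.29*z^2 + 2.96*z + 5.97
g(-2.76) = 48.85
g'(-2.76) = -57.73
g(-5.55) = 430.83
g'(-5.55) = -235.01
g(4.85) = -210.50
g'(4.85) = -151.15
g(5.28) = -281.95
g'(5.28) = -181.63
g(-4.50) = 227.50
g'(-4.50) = -154.97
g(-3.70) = 124.22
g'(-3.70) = -104.78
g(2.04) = 0.67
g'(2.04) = -18.33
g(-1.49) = 5.39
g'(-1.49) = -14.62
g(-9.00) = 1840.58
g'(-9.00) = -611.16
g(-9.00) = 1840.58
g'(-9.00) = -611.16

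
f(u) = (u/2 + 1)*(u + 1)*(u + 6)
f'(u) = (u/2 + 1)*(u + 1) + (u/2 + 1)*(u + 6) + (u + 1)*(u + 6)/2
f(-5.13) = 5.62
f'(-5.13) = 3.31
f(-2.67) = 1.86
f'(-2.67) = -3.34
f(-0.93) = 0.19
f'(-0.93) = 2.93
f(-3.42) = 4.43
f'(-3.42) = -3.24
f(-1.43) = -0.56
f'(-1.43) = 0.20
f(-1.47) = -0.56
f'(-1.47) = 0.01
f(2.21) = 55.48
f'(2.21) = 37.22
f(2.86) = 83.11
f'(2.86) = 48.01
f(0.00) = 6.00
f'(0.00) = 10.00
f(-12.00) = -330.00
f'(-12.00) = 118.00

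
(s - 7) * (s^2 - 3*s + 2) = s^3 - 10*s^2 + 23*s - 14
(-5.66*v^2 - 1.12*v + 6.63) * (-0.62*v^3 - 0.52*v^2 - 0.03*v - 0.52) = 3.5092*v^5 + 3.6376*v^4 - 3.3584*v^3 - 0.4708*v^2 + 0.3835*v - 3.4476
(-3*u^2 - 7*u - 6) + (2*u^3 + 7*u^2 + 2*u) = 2*u^3 + 4*u^2 - 5*u - 6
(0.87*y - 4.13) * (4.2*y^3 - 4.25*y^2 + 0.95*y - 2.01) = 3.654*y^4 - 21.0435*y^3 + 18.379*y^2 - 5.6722*y + 8.3013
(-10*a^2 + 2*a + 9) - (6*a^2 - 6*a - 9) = -16*a^2 + 8*a + 18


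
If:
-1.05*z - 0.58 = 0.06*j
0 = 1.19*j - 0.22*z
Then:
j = -0.10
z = -0.55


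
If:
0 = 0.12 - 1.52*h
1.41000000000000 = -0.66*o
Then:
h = 0.08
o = -2.14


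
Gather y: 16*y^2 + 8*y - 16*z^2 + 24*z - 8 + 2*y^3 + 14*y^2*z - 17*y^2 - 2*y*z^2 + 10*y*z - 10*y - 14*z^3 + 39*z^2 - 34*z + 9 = 2*y^3 + y^2*(14*z - 1) + y*(-2*z^2 + 10*z - 2) - 14*z^3 + 23*z^2 - 10*z + 1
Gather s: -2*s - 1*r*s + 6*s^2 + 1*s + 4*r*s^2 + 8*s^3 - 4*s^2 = 8*s^3 + s^2*(4*r + 2) + s*(-r - 1)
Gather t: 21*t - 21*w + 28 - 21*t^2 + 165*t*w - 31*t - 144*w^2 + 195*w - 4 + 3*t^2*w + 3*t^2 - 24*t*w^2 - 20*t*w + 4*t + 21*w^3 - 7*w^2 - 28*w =t^2*(3*w - 18) + t*(-24*w^2 + 145*w - 6) + 21*w^3 - 151*w^2 + 146*w + 24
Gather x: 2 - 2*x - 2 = -2*x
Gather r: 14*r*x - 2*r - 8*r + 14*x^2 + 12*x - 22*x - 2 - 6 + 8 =r*(14*x - 10) + 14*x^2 - 10*x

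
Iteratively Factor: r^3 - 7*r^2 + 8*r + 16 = (r - 4)*(r^2 - 3*r - 4) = (r - 4)^2*(r + 1)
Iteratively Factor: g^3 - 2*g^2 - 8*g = (g + 2)*(g^2 - 4*g) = (g - 4)*(g + 2)*(g)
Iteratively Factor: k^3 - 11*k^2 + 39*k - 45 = (k - 3)*(k^2 - 8*k + 15) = (k - 3)^2*(k - 5)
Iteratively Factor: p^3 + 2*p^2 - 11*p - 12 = (p + 4)*(p^2 - 2*p - 3) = (p + 1)*(p + 4)*(p - 3)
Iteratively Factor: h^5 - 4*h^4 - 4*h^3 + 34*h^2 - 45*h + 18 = (h - 3)*(h^4 - h^3 - 7*h^2 + 13*h - 6) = (h - 3)*(h + 3)*(h^3 - 4*h^2 + 5*h - 2) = (h - 3)*(h - 1)*(h + 3)*(h^2 - 3*h + 2) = (h - 3)*(h - 2)*(h - 1)*(h + 3)*(h - 1)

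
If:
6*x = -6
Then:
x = -1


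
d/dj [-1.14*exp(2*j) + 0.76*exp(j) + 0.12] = (0.76 - 2.28*exp(j))*exp(j)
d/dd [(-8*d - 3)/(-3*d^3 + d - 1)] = (24*d^3 - 8*d - (8*d + 3)*(9*d^2 - 1) + 8)/(3*d^3 - d + 1)^2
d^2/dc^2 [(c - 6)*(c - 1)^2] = 6*c - 16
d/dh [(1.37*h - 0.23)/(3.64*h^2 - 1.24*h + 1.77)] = (-4.9868*h^2 + 1.6744*h + 2.1397)/(13.2496*h^4 - 9.0272*h^3 + 14.4232*h^2 - 4.3896*h + 3.1329)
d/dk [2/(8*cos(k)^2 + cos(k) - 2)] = 2*(16*cos(k) + 1)*sin(k)/(8*cos(k)^2 + cos(k) - 2)^2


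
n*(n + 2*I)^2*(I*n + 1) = I*n^4 - 3*n^3 - 4*n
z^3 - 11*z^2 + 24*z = z*(z - 8)*(z - 3)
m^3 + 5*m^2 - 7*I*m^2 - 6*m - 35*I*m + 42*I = (m - 1)*(m + 6)*(m - 7*I)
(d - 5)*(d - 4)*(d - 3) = d^3 - 12*d^2 + 47*d - 60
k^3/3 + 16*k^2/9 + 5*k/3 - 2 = (k/3 + 1)*(k - 2/3)*(k + 3)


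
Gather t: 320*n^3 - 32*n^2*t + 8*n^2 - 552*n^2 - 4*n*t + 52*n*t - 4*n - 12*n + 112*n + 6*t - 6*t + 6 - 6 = 320*n^3 - 544*n^2 + 96*n + t*(-32*n^2 + 48*n)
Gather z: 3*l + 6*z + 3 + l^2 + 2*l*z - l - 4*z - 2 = l^2 + 2*l + z*(2*l + 2) + 1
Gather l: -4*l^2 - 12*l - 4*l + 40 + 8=-4*l^2 - 16*l + 48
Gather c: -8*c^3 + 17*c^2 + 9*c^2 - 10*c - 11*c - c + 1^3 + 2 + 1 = -8*c^3 + 26*c^2 - 22*c + 4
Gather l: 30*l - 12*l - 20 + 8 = 18*l - 12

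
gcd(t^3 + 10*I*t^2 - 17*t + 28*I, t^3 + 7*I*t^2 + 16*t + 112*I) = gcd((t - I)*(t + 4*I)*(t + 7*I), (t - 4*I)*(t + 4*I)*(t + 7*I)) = t^2 + 11*I*t - 28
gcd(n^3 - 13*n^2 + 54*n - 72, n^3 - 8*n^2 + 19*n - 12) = n^2 - 7*n + 12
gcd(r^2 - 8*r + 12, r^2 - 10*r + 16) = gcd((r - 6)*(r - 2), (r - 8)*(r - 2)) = r - 2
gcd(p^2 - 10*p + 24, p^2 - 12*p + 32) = p - 4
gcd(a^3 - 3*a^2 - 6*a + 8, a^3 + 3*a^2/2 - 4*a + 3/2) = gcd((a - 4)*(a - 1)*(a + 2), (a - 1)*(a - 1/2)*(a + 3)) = a - 1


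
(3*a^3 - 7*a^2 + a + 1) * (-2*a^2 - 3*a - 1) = -6*a^5 + 5*a^4 + 16*a^3 + 2*a^2 - 4*a - 1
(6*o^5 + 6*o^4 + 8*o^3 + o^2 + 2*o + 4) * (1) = 6*o^5 + 6*o^4 + 8*o^3 + o^2 + 2*o + 4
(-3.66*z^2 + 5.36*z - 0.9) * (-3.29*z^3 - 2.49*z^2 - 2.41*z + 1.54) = 12.0414*z^5 - 8.521*z^4 - 1.5648*z^3 - 16.313*z^2 + 10.4234*z - 1.386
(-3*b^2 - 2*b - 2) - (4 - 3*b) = -3*b^2 + b - 6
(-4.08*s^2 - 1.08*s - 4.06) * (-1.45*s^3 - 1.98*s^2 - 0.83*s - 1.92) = 5.916*s^5 + 9.6444*s^4 + 11.4118*s^3 + 16.7688*s^2 + 5.4434*s + 7.7952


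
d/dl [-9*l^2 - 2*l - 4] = -18*l - 2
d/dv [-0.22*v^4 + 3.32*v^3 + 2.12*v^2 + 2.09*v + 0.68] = -0.88*v^3 + 9.96*v^2 + 4.24*v + 2.09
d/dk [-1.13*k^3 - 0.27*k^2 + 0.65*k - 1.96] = -3.39*k^2 - 0.54*k + 0.65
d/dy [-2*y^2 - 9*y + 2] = -4*y - 9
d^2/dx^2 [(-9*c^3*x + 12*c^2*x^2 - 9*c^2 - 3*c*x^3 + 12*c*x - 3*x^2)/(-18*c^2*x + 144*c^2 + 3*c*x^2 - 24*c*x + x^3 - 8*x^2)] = 6*(288*c^4 + 144*c^3*x - 2652*c^3 + 7*c^2*x^3 - 144*c^2*x^2 + 18*c^2*x - 336*c^2 - 8*c*x^3 + 3*c*x^2 - 168*c*x + 448*c - x^3)/(216*c^3*x^3 - 5184*c^3*x^2 + 41472*c^3*x - 110592*c^3 + 108*c^2*x^4 - 2592*c^2*x^3 + 20736*c^2*x^2 - 55296*c^2*x + 18*c*x^5 - 432*c*x^4 + 3456*c*x^3 - 9216*c*x^2 + x^6 - 24*x^5 + 192*x^4 - 512*x^3)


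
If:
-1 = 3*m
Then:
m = -1/3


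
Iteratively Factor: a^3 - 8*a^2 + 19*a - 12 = (a - 4)*(a^2 - 4*a + 3) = (a - 4)*(a - 3)*(a - 1)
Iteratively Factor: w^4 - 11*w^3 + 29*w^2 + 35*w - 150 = (w - 5)*(w^3 - 6*w^2 - w + 30) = (w - 5)*(w + 2)*(w^2 - 8*w + 15) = (w - 5)^2*(w + 2)*(w - 3)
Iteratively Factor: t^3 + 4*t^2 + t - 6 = (t + 3)*(t^2 + t - 2) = (t + 2)*(t + 3)*(t - 1)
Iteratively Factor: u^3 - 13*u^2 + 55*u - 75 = (u - 3)*(u^2 - 10*u + 25) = (u - 5)*(u - 3)*(u - 5)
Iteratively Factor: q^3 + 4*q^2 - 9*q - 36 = (q + 4)*(q^2 - 9) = (q - 3)*(q + 4)*(q + 3)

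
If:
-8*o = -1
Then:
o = 1/8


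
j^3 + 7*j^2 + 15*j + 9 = (j + 1)*(j + 3)^2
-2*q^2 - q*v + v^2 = (-2*q + v)*(q + v)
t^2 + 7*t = t*(t + 7)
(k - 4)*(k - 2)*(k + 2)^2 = k^4 - 2*k^3 - 12*k^2 + 8*k + 32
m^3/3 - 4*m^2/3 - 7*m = m*(m/3 + 1)*(m - 7)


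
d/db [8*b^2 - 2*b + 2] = 16*b - 2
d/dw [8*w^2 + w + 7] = 16*w + 1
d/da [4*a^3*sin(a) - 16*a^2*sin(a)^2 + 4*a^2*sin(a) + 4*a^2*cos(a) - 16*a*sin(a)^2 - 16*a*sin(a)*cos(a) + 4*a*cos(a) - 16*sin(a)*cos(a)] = 4*a^3*cos(a) + 8*a^2*sin(a) - 16*a^2*sin(2*a) + 4*a^2*cos(a) + 4*a*sin(a) - 16*a*sin(2*a) + 8*a*cos(a) - 16*a - 8*sqrt(2)*sin(2*a + pi/4) + 4*cos(a) - 8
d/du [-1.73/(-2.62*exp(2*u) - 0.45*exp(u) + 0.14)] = (-9.0652*exp(u) - 0.7785)*exp(u)/(2.62*exp(2*u) + 0.45*exp(u) - 0.14)^2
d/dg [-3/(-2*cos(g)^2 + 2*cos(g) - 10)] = 3*(2*cos(g) - 1)*sin(g)/(2*(sin(g)^2 + cos(g) - 6)^2)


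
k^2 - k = k*(k - 1)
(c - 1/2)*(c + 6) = c^2 + 11*c/2 - 3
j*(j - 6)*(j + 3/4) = j^3 - 21*j^2/4 - 9*j/2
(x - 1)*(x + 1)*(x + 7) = x^3 + 7*x^2 - x - 7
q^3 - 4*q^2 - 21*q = q*(q - 7)*(q + 3)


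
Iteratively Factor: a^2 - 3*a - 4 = (a - 4)*(a + 1)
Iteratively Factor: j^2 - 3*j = (j)*(j - 3)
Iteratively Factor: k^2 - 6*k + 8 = (k - 4)*(k - 2)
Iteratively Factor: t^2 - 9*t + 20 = (t - 4)*(t - 5)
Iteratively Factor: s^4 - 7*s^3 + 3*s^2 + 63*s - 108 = (s - 3)*(s^3 - 4*s^2 - 9*s + 36) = (s - 4)*(s - 3)*(s^2 - 9) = (s - 4)*(s - 3)*(s + 3)*(s - 3)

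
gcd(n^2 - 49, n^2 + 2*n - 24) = 1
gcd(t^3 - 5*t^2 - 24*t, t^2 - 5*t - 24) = t^2 - 5*t - 24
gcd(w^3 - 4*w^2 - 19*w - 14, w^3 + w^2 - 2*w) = w + 2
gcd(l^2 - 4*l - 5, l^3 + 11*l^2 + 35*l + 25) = l + 1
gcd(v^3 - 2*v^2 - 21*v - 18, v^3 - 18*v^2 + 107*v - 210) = v - 6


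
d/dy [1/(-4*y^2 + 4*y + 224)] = (2*y - 1)/(4*(-y^2 + y + 56)^2)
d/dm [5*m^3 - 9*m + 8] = 15*m^2 - 9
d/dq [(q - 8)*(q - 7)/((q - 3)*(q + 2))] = 2*(7*q^2 - 62*q + 73)/(q^4 - 2*q^3 - 11*q^2 + 12*q + 36)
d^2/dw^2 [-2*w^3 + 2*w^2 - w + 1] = 4 - 12*w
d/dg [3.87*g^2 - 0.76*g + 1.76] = 7.74*g - 0.76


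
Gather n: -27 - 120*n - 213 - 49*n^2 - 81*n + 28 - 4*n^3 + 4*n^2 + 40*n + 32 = -4*n^3 - 45*n^2 - 161*n - 180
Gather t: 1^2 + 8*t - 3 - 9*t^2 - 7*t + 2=-9*t^2 + t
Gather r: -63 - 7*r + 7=-7*r - 56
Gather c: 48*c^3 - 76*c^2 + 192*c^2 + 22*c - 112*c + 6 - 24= 48*c^3 + 116*c^2 - 90*c - 18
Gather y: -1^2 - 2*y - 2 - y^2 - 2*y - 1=-y^2 - 4*y - 4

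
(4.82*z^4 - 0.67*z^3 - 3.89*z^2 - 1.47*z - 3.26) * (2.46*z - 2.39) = 11.8572*z^5 - 13.168*z^4 - 7.9681*z^3 + 5.6809*z^2 - 4.5063*z + 7.7914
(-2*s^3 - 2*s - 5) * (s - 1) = -2*s^4 + 2*s^3 - 2*s^2 - 3*s + 5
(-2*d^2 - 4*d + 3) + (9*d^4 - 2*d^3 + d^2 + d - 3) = 9*d^4 - 2*d^3 - d^2 - 3*d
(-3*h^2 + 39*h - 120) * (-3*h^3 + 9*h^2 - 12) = 9*h^5 - 144*h^4 + 711*h^3 - 1044*h^2 - 468*h + 1440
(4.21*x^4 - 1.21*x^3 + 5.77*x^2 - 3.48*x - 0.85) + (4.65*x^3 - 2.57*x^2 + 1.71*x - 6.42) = 4.21*x^4 + 3.44*x^3 + 3.2*x^2 - 1.77*x - 7.27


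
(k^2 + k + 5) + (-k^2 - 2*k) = 5 - k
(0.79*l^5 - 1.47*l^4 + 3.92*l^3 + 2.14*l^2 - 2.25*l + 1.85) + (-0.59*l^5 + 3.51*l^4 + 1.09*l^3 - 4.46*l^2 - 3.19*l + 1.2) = 0.2*l^5 + 2.04*l^4 + 5.01*l^3 - 2.32*l^2 - 5.44*l + 3.05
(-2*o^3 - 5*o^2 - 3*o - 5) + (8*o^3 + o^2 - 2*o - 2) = 6*o^3 - 4*o^2 - 5*o - 7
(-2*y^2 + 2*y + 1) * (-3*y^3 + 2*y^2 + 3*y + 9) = 6*y^5 - 10*y^4 - 5*y^3 - 10*y^2 + 21*y + 9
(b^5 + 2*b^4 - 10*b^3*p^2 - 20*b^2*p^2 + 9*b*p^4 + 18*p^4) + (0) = b^5 + 2*b^4 - 10*b^3*p^2 - 20*b^2*p^2 + 9*b*p^4 + 18*p^4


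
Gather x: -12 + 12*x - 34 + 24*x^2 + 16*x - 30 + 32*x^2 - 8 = 56*x^2 + 28*x - 84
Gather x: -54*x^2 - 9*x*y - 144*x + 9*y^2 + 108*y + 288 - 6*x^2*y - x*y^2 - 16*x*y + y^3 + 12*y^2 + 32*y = x^2*(-6*y - 54) + x*(-y^2 - 25*y - 144) + y^3 + 21*y^2 + 140*y + 288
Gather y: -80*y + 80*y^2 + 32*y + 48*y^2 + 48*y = 128*y^2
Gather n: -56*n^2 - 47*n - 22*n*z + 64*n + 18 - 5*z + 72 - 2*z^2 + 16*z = -56*n^2 + n*(17 - 22*z) - 2*z^2 + 11*z + 90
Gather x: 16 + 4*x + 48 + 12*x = 16*x + 64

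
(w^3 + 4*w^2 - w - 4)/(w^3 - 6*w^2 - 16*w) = (-w^3 - 4*w^2 + w + 4)/(w*(-w^2 + 6*w + 16))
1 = 1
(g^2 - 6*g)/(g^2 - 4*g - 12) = g/(g + 2)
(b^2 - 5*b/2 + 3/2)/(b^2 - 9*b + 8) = (b - 3/2)/(b - 8)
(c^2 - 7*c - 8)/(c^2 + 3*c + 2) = (c - 8)/(c + 2)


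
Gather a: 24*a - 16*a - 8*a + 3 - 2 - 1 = 0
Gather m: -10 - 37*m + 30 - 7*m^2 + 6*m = -7*m^2 - 31*m + 20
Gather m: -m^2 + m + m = -m^2 + 2*m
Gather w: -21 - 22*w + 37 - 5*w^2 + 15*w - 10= -5*w^2 - 7*w + 6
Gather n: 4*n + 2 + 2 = 4*n + 4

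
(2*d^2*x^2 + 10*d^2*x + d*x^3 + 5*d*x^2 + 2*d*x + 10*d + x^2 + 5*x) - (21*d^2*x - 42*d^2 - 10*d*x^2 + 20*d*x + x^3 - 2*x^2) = 2*d^2*x^2 - 11*d^2*x + 42*d^2 + d*x^3 + 15*d*x^2 - 18*d*x + 10*d - x^3 + 3*x^2 + 5*x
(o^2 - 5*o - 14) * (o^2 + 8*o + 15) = o^4 + 3*o^3 - 39*o^2 - 187*o - 210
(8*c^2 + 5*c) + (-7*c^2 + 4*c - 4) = c^2 + 9*c - 4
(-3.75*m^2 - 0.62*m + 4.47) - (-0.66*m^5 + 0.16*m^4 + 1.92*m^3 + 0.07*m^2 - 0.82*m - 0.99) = 0.66*m^5 - 0.16*m^4 - 1.92*m^3 - 3.82*m^2 + 0.2*m + 5.46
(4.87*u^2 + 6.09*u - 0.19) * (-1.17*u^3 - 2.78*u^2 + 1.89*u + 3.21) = -5.6979*u^5 - 20.6639*u^4 - 7.5036*u^3 + 27.671*u^2 + 19.1898*u - 0.6099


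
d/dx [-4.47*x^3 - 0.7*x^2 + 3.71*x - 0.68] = -13.41*x^2 - 1.4*x + 3.71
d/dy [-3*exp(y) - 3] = -3*exp(y)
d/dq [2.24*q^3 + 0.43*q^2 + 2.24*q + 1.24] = 6.72*q^2 + 0.86*q + 2.24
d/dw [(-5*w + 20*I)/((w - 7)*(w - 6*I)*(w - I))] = 5*((w - 7)*(w - 6*I)*(w - 4*I) - (w - 7)*(w - 6*I)*(w - I) + (w - 7)*(w - 4*I)*(w - I) + (w - 6*I)*(w - 4*I)*(w - I))/((w - 7)^2*(w - 6*I)^2*(w - I)^2)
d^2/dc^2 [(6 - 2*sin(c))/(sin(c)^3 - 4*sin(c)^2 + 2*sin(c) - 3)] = 2*(4*sin(c)^7 - 39*sin(c)^6 + 134*sin(c)^5 - 97*sin(c)^4 - 301*sin(c)^3 + 426*sin(c)^2 - 27*sin(c) - 60)/(sin(c)^3 - 4*sin(c)^2 + 2*sin(c) - 3)^3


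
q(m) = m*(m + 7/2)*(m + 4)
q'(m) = m*(m + 7/2) + m*(m + 4) + (m + 7/2)*(m + 4)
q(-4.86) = -5.68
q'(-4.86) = 11.96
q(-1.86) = -6.53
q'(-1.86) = -3.52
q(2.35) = 87.30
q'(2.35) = 65.82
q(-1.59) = -7.32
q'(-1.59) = -2.27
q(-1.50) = -7.50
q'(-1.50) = -1.75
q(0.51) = 9.22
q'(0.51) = 22.43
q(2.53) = 99.62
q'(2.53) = 71.15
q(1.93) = 62.15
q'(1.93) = 54.12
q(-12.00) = -816.00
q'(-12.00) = 266.00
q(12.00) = 2976.00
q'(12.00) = 626.00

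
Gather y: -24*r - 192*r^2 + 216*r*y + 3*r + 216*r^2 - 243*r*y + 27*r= 24*r^2 - 27*r*y + 6*r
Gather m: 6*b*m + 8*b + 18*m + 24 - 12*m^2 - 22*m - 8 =8*b - 12*m^2 + m*(6*b - 4) + 16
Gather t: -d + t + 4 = -d + t + 4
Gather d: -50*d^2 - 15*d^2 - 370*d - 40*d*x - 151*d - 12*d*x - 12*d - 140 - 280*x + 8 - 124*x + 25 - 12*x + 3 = -65*d^2 + d*(-52*x - 533) - 416*x - 104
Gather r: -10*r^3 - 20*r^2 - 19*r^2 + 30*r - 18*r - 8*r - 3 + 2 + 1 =-10*r^3 - 39*r^2 + 4*r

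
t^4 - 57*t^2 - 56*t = t*(t - 8)*(t + 1)*(t + 7)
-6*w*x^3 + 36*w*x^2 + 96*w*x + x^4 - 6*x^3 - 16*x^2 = x*(-6*w + x)*(x - 8)*(x + 2)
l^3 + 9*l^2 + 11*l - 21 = (l - 1)*(l + 3)*(l + 7)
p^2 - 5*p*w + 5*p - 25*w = (p + 5)*(p - 5*w)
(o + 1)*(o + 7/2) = o^2 + 9*o/2 + 7/2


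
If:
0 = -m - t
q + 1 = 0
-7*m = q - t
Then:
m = 1/8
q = -1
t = -1/8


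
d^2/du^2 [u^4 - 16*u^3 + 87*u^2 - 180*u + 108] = 12*u^2 - 96*u + 174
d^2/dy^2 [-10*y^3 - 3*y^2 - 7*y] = -60*y - 6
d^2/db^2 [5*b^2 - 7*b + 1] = 10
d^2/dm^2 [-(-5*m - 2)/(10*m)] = 2/(5*m^3)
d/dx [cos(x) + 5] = -sin(x)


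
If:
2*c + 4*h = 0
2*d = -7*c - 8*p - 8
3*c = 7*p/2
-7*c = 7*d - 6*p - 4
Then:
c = -448/653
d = 492/653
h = 224/653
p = -384/653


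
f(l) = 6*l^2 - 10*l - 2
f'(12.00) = 134.00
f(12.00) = 742.00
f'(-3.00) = -46.00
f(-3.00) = 82.00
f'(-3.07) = -46.84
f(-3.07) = 85.25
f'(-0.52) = -16.24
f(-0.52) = 4.82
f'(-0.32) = -13.84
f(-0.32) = 1.81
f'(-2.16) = -35.92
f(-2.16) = 47.59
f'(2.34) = 18.08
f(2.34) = 7.45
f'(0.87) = 0.44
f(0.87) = -6.16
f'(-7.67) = -102.04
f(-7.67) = 427.67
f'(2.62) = 21.44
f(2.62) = 12.99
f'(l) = 12*l - 10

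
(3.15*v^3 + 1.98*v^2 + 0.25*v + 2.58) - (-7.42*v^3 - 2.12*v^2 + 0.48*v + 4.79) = 10.57*v^3 + 4.1*v^2 - 0.23*v - 2.21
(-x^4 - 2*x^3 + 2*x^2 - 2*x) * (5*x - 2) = -5*x^5 - 8*x^4 + 14*x^3 - 14*x^2 + 4*x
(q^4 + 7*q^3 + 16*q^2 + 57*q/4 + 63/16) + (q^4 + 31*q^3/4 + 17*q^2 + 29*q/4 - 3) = 2*q^4 + 59*q^3/4 + 33*q^2 + 43*q/2 + 15/16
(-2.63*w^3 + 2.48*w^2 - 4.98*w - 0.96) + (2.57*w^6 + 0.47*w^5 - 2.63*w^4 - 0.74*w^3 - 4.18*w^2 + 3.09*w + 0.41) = 2.57*w^6 + 0.47*w^5 - 2.63*w^4 - 3.37*w^3 - 1.7*w^2 - 1.89*w - 0.55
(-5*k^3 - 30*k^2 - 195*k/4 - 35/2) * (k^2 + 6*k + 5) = -5*k^5 - 60*k^4 - 1015*k^3/4 - 460*k^2 - 1395*k/4 - 175/2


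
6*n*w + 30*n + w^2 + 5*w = (6*n + w)*(w + 5)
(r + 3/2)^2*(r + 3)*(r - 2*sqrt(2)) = r^4 - 2*sqrt(2)*r^3 + 6*r^3 - 12*sqrt(2)*r^2 + 45*r^2/4 - 45*sqrt(2)*r/2 + 27*r/4 - 27*sqrt(2)/2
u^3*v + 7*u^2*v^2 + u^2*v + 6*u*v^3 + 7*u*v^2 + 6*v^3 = (u + v)*(u + 6*v)*(u*v + v)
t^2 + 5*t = t*(t + 5)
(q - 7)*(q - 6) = q^2 - 13*q + 42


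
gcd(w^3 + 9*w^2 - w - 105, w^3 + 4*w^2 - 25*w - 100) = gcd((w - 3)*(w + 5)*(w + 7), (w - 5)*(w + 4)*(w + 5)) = w + 5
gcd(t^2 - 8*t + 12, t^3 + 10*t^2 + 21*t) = 1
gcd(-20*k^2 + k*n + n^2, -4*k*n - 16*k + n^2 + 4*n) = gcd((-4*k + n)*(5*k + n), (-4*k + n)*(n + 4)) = 4*k - n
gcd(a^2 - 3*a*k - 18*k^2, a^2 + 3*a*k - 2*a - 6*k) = a + 3*k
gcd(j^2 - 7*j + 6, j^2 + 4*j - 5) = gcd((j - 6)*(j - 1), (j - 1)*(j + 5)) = j - 1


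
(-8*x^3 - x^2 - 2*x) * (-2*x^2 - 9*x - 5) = 16*x^5 + 74*x^4 + 53*x^3 + 23*x^2 + 10*x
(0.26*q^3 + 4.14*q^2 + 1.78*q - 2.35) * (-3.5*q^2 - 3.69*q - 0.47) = -0.91*q^5 - 15.4494*q^4 - 21.6288*q^3 - 0.289000000000001*q^2 + 7.8349*q + 1.1045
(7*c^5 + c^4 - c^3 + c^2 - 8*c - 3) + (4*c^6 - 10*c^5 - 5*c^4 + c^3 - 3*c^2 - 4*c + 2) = 4*c^6 - 3*c^5 - 4*c^4 - 2*c^2 - 12*c - 1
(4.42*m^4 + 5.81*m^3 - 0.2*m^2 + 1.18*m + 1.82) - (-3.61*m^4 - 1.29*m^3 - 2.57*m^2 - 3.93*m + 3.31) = 8.03*m^4 + 7.1*m^3 + 2.37*m^2 + 5.11*m - 1.49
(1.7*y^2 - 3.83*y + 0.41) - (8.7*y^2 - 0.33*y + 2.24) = -7.0*y^2 - 3.5*y - 1.83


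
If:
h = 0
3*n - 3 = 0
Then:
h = 0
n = 1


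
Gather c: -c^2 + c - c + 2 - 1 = 1 - c^2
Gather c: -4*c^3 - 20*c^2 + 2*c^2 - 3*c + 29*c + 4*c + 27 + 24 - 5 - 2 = -4*c^3 - 18*c^2 + 30*c + 44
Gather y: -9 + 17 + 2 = 10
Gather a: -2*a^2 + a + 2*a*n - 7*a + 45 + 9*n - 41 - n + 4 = -2*a^2 + a*(2*n - 6) + 8*n + 8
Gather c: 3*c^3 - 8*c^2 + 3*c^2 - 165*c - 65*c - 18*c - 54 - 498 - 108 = 3*c^3 - 5*c^2 - 248*c - 660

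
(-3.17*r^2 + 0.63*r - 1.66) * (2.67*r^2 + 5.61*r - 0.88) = -8.4639*r^4 - 16.1016*r^3 + 1.8917*r^2 - 9.867*r + 1.4608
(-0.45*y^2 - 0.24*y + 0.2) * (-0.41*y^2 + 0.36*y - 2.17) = 0.1845*y^4 - 0.0636*y^3 + 0.8081*y^2 + 0.5928*y - 0.434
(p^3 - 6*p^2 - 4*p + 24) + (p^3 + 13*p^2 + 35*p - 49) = 2*p^3 + 7*p^2 + 31*p - 25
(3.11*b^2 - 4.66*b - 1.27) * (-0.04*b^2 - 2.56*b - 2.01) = -0.1244*b^4 - 7.7752*b^3 + 5.7293*b^2 + 12.6178*b + 2.5527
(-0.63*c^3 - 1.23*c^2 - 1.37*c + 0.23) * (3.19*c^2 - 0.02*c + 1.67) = -2.0097*c^5 - 3.9111*c^4 - 5.3978*c^3 - 1.293*c^2 - 2.2925*c + 0.3841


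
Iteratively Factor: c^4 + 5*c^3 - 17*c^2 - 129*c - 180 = (c + 3)*(c^3 + 2*c^2 - 23*c - 60) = (c + 3)*(c + 4)*(c^2 - 2*c - 15) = (c - 5)*(c + 3)*(c + 4)*(c + 3)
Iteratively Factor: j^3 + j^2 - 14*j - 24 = (j + 3)*(j^2 - 2*j - 8) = (j - 4)*(j + 3)*(j + 2)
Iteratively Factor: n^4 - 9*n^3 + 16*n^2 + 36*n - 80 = (n - 5)*(n^3 - 4*n^2 - 4*n + 16) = (n - 5)*(n - 4)*(n^2 - 4) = (n - 5)*(n - 4)*(n - 2)*(n + 2)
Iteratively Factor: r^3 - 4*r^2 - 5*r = (r + 1)*(r^2 - 5*r) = r*(r + 1)*(r - 5)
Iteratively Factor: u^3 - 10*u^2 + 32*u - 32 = (u - 4)*(u^2 - 6*u + 8) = (u - 4)*(u - 2)*(u - 4)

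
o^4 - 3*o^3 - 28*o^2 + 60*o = o*(o - 6)*(o - 2)*(o + 5)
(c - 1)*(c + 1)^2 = c^3 + c^2 - c - 1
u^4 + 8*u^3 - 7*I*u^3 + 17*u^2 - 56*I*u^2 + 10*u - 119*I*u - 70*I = (u + 1)*(u + 2)*(u + 5)*(u - 7*I)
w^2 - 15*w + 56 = (w - 8)*(w - 7)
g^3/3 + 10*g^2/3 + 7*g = g*(g/3 + 1)*(g + 7)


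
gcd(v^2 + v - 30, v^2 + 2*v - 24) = v + 6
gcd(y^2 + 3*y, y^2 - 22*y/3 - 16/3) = 1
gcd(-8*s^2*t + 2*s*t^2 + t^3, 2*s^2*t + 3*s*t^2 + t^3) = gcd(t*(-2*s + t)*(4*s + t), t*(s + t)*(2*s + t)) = t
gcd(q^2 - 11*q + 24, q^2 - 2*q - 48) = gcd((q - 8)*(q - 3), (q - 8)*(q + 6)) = q - 8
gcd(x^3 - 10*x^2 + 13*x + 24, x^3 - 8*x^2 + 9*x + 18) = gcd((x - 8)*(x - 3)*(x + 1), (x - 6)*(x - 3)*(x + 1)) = x^2 - 2*x - 3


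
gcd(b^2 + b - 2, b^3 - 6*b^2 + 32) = b + 2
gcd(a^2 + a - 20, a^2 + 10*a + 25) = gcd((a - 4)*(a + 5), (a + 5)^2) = a + 5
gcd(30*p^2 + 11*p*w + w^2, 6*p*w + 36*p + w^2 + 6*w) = 6*p + w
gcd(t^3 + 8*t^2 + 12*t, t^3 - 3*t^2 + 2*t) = t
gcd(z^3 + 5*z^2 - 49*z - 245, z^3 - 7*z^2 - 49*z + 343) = z^2 - 49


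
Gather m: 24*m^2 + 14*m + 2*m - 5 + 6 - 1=24*m^2 + 16*m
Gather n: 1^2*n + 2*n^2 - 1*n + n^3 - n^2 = n^3 + n^2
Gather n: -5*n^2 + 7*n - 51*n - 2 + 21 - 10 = -5*n^2 - 44*n + 9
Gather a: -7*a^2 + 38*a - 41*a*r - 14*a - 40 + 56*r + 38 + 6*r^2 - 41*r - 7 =-7*a^2 + a*(24 - 41*r) + 6*r^2 + 15*r - 9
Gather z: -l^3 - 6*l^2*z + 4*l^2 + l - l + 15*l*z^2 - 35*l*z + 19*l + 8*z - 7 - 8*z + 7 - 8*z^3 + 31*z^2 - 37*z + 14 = -l^3 + 4*l^2 + 19*l - 8*z^3 + z^2*(15*l + 31) + z*(-6*l^2 - 35*l - 37) + 14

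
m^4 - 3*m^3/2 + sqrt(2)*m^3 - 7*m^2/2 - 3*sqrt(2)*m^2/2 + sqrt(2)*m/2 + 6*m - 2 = (m - 1)*(m - 1/2)*(m - sqrt(2))*(m + 2*sqrt(2))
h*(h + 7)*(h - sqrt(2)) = h^3 - sqrt(2)*h^2 + 7*h^2 - 7*sqrt(2)*h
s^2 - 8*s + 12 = (s - 6)*(s - 2)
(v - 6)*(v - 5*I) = v^2 - 6*v - 5*I*v + 30*I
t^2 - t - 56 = (t - 8)*(t + 7)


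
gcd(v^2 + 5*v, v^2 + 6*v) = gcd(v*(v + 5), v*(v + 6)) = v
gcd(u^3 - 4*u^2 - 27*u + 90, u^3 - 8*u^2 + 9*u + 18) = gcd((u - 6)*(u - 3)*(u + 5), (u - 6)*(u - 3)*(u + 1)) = u^2 - 9*u + 18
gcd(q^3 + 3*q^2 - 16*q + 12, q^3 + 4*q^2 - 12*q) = q^2 + 4*q - 12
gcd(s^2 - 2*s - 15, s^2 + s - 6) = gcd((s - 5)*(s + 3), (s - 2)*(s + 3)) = s + 3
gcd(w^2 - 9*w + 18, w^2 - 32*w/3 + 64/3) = 1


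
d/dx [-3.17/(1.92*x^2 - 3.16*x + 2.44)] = (12.1728*x - 10.0172)/(1.92*x^2 - 3.16*x + 2.44)^2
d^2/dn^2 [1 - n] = 0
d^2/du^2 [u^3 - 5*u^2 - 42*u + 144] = 6*u - 10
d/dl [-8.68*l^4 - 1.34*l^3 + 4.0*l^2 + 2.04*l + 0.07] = -34.72*l^3 - 4.02*l^2 + 8.0*l + 2.04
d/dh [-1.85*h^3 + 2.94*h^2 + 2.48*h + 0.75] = -5.55*h^2 + 5.88*h + 2.48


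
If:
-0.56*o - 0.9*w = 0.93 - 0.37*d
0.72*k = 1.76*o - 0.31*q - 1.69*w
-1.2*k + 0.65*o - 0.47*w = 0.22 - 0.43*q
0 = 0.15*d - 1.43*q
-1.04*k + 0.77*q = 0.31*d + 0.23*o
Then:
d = 1.28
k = -0.21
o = -0.34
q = 0.13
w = -0.29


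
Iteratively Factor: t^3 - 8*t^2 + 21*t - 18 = (t - 2)*(t^2 - 6*t + 9) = (t - 3)*(t - 2)*(t - 3)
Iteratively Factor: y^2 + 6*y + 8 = (y + 4)*(y + 2)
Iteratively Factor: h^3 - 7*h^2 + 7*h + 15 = (h - 3)*(h^2 - 4*h - 5) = (h - 3)*(h + 1)*(h - 5)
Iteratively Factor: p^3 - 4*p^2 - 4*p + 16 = (p - 2)*(p^2 - 2*p - 8) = (p - 2)*(p + 2)*(p - 4)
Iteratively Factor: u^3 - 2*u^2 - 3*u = (u + 1)*(u^2 - 3*u) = u*(u + 1)*(u - 3)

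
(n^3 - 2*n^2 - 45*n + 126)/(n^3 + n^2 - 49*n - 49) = (n^2 - 9*n + 18)/(n^2 - 6*n - 7)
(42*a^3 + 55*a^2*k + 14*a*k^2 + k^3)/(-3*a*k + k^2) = (-42*a^3 - 55*a^2*k - 14*a*k^2 - k^3)/(k*(3*a - k))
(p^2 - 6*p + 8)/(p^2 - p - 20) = (-p^2 + 6*p - 8)/(-p^2 + p + 20)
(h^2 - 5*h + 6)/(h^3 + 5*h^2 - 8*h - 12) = (h - 3)/(h^2 + 7*h + 6)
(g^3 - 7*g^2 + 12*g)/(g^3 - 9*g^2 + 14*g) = (g^2 - 7*g + 12)/(g^2 - 9*g + 14)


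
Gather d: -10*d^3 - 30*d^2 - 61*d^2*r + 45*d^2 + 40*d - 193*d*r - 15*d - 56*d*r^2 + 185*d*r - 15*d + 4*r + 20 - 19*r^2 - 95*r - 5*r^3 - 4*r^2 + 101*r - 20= -10*d^3 + d^2*(15 - 61*r) + d*(-56*r^2 - 8*r + 10) - 5*r^3 - 23*r^2 + 10*r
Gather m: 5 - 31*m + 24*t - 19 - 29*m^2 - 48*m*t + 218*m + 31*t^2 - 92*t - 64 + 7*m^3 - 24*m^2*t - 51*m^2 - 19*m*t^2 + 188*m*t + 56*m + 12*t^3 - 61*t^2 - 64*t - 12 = 7*m^3 + m^2*(-24*t - 80) + m*(-19*t^2 + 140*t + 243) + 12*t^3 - 30*t^2 - 132*t - 90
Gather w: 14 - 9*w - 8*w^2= -8*w^2 - 9*w + 14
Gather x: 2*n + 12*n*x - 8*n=12*n*x - 6*n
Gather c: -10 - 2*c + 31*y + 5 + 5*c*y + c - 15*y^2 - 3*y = c*(5*y - 1) - 15*y^2 + 28*y - 5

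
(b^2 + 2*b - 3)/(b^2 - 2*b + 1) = (b + 3)/(b - 1)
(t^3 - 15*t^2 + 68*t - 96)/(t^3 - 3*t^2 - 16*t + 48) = (t - 8)/(t + 4)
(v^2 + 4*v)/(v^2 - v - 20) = v/(v - 5)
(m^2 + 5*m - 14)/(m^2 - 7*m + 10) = (m + 7)/(m - 5)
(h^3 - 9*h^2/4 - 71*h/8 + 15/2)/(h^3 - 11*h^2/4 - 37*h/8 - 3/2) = (8*h^2 + 14*h - 15)/(8*h^2 + 10*h + 3)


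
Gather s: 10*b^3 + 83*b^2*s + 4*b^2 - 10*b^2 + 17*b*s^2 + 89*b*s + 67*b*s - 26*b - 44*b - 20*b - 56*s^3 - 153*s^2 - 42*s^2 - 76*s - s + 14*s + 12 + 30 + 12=10*b^3 - 6*b^2 - 90*b - 56*s^3 + s^2*(17*b - 195) + s*(83*b^2 + 156*b - 63) + 54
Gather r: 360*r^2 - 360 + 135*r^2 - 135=495*r^2 - 495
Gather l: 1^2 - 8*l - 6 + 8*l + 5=0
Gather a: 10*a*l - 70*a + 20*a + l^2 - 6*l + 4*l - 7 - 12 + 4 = a*(10*l - 50) + l^2 - 2*l - 15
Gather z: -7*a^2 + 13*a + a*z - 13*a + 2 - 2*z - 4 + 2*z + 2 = -7*a^2 + a*z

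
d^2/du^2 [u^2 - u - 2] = 2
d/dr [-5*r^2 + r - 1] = 1 - 10*r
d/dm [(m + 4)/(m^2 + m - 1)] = (m^2 + m - (m + 4)*(2*m + 1) - 1)/(m^2 + m - 1)^2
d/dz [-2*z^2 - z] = -4*z - 1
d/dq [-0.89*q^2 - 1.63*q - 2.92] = -1.78*q - 1.63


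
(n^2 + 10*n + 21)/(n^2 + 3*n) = (n + 7)/n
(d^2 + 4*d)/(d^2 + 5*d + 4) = d/(d + 1)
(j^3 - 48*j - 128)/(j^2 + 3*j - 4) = (j^2 - 4*j - 32)/(j - 1)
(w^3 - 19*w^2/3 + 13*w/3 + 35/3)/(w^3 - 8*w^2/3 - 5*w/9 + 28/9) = 3*(w - 5)/(3*w - 4)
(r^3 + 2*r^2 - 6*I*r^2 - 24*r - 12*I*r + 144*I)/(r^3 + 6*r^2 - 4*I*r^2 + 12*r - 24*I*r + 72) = (r - 4)/(r + 2*I)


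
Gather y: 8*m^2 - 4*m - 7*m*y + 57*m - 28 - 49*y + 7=8*m^2 + 53*m + y*(-7*m - 49) - 21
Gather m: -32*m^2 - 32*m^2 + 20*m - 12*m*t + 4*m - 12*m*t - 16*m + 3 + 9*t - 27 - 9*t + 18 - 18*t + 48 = -64*m^2 + m*(8 - 24*t) - 18*t + 42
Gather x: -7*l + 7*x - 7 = -7*l + 7*x - 7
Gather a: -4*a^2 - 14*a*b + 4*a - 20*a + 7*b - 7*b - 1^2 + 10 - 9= -4*a^2 + a*(-14*b - 16)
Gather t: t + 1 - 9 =t - 8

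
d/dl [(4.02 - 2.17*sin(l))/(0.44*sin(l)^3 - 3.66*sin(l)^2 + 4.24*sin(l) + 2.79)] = (1.9096*sin(l)^3 - 13.2486*sin(l)^2 + 29.4264*sin(l) - 23.0991)*cos(l)/(0.1936*sin(l)^6 - 3.2208*sin(l)^5 + 17.1268*sin(l)^4 - 28.5816*sin(l)^3 - 2.4452*sin(l)^2 + 23.6592*sin(l) + 7.7841)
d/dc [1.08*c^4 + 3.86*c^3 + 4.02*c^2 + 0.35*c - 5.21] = 4.32*c^3 + 11.58*c^2 + 8.04*c + 0.35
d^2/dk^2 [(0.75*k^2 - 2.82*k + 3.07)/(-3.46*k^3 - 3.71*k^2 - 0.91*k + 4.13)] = (-17.9574*k^6 + 202.559472*k^5 - 209.669772*k^4 - 715.641122*k^3 + 103.084548*k^2 - 66.152562*k - 103.551994)/(41.421736*k^9 + 133.243908*k^8 + 175.553826*k^7 - 27.175477*k^6 - 271.919277*k^5 - 239.342754*k^4 + 94.144435*k^3 + 179.583138*k^2 + 46.565337*k - 70.444997)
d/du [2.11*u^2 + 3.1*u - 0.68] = 4.22*u + 3.1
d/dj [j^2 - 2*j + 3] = 2*j - 2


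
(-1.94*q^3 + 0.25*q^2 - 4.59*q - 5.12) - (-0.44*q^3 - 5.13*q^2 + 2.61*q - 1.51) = -1.5*q^3 + 5.38*q^2 - 7.2*q - 3.61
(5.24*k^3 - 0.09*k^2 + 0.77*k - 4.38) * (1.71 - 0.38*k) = -1.9912*k^4 + 8.9946*k^3 - 0.4465*k^2 + 2.9811*k - 7.4898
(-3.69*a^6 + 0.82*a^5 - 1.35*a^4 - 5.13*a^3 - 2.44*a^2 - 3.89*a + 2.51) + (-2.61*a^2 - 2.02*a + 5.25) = -3.69*a^6 + 0.82*a^5 - 1.35*a^4 - 5.13*a^3 - 5.05*a^2 - 5.91*a + 7.76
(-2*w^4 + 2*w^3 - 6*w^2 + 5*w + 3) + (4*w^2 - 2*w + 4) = -2*w^4 + 2*w^3 - 2*w^2 + 3*w + 7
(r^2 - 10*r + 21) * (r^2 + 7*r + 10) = r^4 - 3*r^3 - 39*r^2 + 47*r + 210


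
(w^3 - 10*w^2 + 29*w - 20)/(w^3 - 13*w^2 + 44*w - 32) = (w - 5)/(w - 8)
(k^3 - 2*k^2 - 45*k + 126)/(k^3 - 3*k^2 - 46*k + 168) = (k - 3)/(k - 4)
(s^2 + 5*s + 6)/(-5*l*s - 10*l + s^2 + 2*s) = (s + 3)/(-5*l + s)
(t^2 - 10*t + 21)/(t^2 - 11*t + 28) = (t - 3)/(t - 4)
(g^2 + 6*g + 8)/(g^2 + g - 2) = (g + 4)/(g - 1)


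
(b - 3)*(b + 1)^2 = b^3 - b^2 - 5*b - 3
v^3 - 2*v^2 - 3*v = v*(v - 3)*(v + 1)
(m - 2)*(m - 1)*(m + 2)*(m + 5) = m^4 + 4*m^3 - 9*m^2 - 16*m + 20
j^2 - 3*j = j*(j - 3)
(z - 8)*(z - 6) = z^2 - 14*z + 48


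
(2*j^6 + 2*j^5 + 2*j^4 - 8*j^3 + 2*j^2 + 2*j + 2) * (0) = 0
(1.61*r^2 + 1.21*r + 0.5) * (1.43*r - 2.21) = 2.3023*r^3 - 1.8278*r^2 - 1.9591*r - 1.105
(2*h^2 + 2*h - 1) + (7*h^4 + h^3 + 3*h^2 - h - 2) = 7*h^4 + h^3 + 5*h^2 + h - 3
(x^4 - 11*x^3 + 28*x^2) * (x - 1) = x^5 - 12*x^4 + 39*x^3 - 28*x^2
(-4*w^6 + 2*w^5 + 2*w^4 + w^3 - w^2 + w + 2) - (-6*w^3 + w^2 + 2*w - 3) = -4*w^6 + 2*w^5 + 2*w^4 + 7*w^3 - 2*w^2 - w + 5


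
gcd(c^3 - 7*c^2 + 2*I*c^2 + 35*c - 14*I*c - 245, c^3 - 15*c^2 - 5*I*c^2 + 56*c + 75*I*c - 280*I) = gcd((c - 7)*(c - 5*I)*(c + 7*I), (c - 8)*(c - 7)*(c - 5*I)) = c^2 + c*(-7 - 5*I) + 35*I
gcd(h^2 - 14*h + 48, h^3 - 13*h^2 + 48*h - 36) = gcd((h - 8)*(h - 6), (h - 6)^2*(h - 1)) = h - 6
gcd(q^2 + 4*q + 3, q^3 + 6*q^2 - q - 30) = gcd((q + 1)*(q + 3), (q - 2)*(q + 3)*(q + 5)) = q + 3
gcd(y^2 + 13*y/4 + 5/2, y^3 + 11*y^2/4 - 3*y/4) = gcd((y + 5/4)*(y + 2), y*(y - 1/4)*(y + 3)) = 1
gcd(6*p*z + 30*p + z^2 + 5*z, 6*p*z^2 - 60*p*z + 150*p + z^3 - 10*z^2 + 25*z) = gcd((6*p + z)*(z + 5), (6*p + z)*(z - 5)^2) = 6*p + z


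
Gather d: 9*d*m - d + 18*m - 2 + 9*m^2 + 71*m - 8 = d*(9*m - 1) + 9*m^2 + 89*m - 10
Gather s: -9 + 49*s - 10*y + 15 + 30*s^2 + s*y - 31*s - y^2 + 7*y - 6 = 30*s^2 + s*(y + 18) - y^2 - 3*y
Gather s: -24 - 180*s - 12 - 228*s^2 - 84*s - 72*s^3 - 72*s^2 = -72*s^3 - 300*s^2 - 264*s - 36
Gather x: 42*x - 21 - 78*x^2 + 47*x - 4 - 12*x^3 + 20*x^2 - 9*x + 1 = -12*x^3 - 58*x^2 + 80*x - 24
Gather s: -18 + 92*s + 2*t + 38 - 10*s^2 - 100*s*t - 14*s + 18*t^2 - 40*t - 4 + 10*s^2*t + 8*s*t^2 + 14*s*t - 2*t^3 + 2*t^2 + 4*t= s^2*(10*t - 10) + s*(8*t^2 - 86*t + 78) - 2*t^3 + 20*t^2 - 34*t + 16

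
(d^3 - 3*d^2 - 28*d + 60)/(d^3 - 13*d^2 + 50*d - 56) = (d^2 - d - 30)/(d^2 - 11*d + 28)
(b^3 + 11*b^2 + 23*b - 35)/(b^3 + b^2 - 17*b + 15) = (b + 7)/(b - 3)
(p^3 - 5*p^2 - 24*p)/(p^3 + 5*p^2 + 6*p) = (p - 8)/(p + 2)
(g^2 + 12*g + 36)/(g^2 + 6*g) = (g + 6)/g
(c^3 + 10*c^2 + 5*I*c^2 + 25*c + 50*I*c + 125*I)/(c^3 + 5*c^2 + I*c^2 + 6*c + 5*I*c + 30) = (c^2 + 5*c*(1 + I) + 25*I)/(c^2 + I*c + 6)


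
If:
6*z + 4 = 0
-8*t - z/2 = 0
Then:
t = 1/24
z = -2/3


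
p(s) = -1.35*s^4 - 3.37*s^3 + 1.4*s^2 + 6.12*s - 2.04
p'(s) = -5.4*s^3 - 10.11*s^2 + 2.8*s + 6.12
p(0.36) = 0.16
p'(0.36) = 5.57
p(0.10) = -1.42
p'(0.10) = 6.29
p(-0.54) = -4.52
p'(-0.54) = 2.51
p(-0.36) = -3.93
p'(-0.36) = 4.05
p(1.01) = 0.69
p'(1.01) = -6.93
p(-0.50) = -4.41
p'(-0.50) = 2.87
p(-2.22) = -4.65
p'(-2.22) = 9.16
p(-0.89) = -4.85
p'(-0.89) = -0.57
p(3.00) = -171.42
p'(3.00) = -222.27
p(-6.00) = -1010.04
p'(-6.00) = 791.76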